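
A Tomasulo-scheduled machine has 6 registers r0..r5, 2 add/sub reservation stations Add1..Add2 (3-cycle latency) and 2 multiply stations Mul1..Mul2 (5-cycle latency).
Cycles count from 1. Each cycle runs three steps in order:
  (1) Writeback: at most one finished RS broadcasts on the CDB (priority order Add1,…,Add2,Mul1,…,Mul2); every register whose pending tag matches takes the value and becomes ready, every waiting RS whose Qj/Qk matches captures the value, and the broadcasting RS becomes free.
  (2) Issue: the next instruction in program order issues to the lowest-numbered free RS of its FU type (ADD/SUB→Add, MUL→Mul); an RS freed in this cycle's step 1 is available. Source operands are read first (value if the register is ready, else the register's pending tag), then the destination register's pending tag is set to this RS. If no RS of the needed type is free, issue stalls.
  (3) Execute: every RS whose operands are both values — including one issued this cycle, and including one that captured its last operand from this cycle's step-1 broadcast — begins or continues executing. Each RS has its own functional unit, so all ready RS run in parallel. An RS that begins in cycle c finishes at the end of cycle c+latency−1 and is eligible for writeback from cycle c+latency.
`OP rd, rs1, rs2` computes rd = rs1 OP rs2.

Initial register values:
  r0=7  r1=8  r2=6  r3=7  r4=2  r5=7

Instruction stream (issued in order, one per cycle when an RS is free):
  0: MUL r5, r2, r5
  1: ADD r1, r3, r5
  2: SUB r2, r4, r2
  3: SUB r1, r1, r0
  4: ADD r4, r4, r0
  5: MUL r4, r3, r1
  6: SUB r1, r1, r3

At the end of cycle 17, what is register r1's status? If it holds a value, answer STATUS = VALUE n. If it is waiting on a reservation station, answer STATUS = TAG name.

cycle 1: issue MUL r5<-Mul1 // r0:7,r1:8,r2:6,r3:7,r4:2,r5:Mul1
cycle 2: issue ADD r1<-Add1 // r0:7,r1:Add1,r2:6,r3:7,r4:2,r5:Mul1
cycle 3: issue SUB r2<-Add2 // r0:7,r1:Add1,r2:Add2,r3:7,r4:2,r5:Mul1
cycle 4: stall // r0:7,r1:Add1,r2:Add2,r3:7,r4:2,r5:Mul1
cycle 5: stall // r0:7,r1:Add1,r2:Add2,r3:7,r4:2,r5:Mul1
cycle 6: CDB Add2=-4; issue SUB r1<-Add2 // r0:7,r1:Add2,r2:-4,r3:7,r4:2,r5:Mul1
cycle 7: CDB Mul1=42; stall // r0:7,r1:Add2,r2:-4,r3:7,r4:2,r5:42
cycle 8: stall // r0:7,r1:Add2,r2:-4,r3:7,r4:2,r5:42
cycle 9: stall // r0:7,r1:Add2,r2:-4,r3:7,r4:2,r5:42
cycle 10: CDB Add1=49; issue ADD r4<-Add1 // r0:7,r1:Add2,r2:-4,r3:7,r4:Add1,r5:42
cycle 11: issue MUL r4<-Mul1 // r0:7,r1:Add2,r2:-4,r3:7,r4:Mul1,r5:42
cycle 12: stall // r0:7,r1:Add2,r2:-4,r3:7,r4:Mul1,r5:42
cycle 13: CDB Add1=9; issue SUB r1<-Add1 // r0:7,r1:Add1,r2:-4,r3:7,r4:Mul1,r5:42
cycle 14: CDB Add2=42 // r0:7,r1:Add1,r2:-4,r3:7,r4:Mul1,r5:42
cycle 15: - // r0:7,r1:Add1,r2:-4,r3:7,r4:Mul1,r5:42
cycle 16: - // r0:7,r1:Add1,r2:-4,r3:7,r4:Mul1,r5:42
cycle 17: CDB Add1=35 // r0:7,r1:35,r2:-4,r3:7,r4:Mul1,r5:42

STATUS = VALUE 35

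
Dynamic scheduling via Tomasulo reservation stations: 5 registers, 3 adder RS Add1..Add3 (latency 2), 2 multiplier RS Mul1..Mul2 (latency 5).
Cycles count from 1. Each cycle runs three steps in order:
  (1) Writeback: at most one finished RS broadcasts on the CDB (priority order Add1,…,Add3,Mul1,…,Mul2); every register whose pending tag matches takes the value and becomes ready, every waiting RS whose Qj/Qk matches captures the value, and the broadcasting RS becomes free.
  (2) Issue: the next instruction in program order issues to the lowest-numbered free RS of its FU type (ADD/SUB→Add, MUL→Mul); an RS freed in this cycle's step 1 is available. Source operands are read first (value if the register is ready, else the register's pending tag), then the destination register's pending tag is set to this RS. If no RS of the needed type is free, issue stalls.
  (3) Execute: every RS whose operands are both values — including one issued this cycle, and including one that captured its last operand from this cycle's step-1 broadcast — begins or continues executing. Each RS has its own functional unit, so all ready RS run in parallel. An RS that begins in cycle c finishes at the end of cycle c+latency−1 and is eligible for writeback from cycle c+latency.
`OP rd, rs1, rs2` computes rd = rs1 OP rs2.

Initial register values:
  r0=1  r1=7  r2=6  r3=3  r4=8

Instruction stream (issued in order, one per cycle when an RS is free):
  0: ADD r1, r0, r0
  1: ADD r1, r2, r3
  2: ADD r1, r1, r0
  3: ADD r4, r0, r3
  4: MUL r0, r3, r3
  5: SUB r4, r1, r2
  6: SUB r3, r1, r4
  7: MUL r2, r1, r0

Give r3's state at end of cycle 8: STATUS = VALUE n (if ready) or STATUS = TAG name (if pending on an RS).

STATUS = TAG Add2

cycle 1: issue ADD r1<-Add1 // r0:1,r1:Add1,r2:6,r3:3,r4:8
cycle 2: issue ADD r1<-Add2 // r0:1,r1:Add2,r2:6,r3:3,r4:8
cycle 3: CDB Add1=2; issue ADD r1<-Add1 // r0:1,r1:Add1,r2:6,r3:3,r4:8
cycle 4: CDB Add2=9; issue ADD r4<-Add2 // r0:1,r1:Add1,r2:6,r3:3,r4:Add2
cycle 5: issue MUL r0<-Mul1 // r0:Mul1,r1:Add1,r2:6,r3:3,r4:Add2
cycle 6: CDB Add1=10; issue SUB r4<-Add1 // r0:Mul1,r1:10,r2:6,r3:3,r4:Add1
cycle 7: CDB Add2=4; issue SUB r3<-Add2 // r0:Mul1,r1:10,r2:6,r3:Add2,r4:Add1
cycle 8: CDB Add1=4; issue MUL r2<-Mul2 // r0:Mul1,r1:10,r2:Mul2,r3:Add2,r4:4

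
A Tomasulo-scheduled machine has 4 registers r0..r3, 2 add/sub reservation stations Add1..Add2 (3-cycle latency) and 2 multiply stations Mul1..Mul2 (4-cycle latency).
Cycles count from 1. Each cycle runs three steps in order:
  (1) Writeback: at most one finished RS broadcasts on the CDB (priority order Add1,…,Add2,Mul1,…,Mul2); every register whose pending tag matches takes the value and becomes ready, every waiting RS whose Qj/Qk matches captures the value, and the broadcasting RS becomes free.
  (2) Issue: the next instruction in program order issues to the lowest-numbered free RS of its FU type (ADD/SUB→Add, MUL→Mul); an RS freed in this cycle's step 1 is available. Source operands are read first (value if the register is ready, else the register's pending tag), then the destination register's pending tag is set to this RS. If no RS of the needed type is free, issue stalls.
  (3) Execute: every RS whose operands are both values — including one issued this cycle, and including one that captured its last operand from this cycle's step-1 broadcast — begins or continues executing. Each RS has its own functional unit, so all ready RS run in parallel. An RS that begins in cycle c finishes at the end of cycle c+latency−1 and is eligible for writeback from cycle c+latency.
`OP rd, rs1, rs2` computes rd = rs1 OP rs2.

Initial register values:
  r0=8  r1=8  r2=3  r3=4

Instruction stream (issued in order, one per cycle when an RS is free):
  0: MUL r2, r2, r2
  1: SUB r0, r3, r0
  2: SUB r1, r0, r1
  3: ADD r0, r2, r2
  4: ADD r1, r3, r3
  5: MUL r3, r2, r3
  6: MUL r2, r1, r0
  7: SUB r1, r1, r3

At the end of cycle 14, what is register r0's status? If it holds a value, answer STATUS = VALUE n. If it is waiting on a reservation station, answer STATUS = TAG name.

cycle 1: issue MUL r2<-Mul1 // r0:8,r1:8,r2:Mul1,r3:4
cycle 2: issue SUB r0<-Add1 // r0:Add1,r1:8,r2:Mul1,r3:4
cycle 3: issue SUB r1<-Add2 // r0:Add1,r1:Add2,r2:Mul1,r3:4
cycle 4: stall // r0:Add1,r1:Add2,r2:Mul1,r3:4
cycle 5: CDB Add1=-4; issue ADD r0<-Add1 // r0:Add1,r1:Add2,r2:Mul1,r3:4
cycle 6: CDB Mul1=9; stall // r0:Add1,r1:Add2,r2:9,r3:4
cycle 7: stall // r0:Add1,r1:Add2,r2:9,r3:4
cycle 8: CDB Add2=-12; issue ADD r1<-Add2 // r0:Add1,r1:Add2,r2:9,r3:4
cycle 9: CDB Add1=18; issue MUL r3<-Mul1 // r0:18,r1:Add2,r2:9,r3:Mul1
cycle 10: issue MUL r2<-Mul2 // r0:18,r1:Add2,r2:Mul2,r3:Mul1
cycle 11: CDB Add2=8; issue SUB r1<-Add1 // r0:18,r1:Add1,r2:Mul2,r3:Mul1
cycle 12: - // r0:18,r1:Add1,r2:Mul2,r3:Mul1
cycle 13: CDB Mul1=36 // r0:18,r1:Add1,r2:Mul2,r3:36
cycle 14: - // r0:18,r1:Add1,r2:Mul2,r3:36

STATUS = VALUE 18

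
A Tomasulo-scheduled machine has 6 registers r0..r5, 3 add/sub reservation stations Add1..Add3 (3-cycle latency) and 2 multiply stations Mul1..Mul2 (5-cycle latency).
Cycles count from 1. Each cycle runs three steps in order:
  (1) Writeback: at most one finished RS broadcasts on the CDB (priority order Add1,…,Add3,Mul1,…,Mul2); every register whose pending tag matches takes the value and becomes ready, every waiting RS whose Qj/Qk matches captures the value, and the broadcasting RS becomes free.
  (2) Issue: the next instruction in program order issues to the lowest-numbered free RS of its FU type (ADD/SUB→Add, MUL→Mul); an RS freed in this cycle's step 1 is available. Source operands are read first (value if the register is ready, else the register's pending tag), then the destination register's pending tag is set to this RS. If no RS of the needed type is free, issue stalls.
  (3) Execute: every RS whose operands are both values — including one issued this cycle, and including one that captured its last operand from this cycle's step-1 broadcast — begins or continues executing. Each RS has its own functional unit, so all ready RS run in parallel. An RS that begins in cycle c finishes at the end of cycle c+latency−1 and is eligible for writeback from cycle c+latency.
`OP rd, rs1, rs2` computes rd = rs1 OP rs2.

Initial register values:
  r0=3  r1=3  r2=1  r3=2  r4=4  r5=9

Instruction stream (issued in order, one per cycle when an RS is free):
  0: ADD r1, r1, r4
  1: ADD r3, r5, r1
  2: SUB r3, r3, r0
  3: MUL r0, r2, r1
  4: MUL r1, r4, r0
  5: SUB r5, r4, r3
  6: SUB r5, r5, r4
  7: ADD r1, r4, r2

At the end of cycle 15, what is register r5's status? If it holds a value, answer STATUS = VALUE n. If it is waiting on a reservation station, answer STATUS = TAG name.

  c1: issue ADD r1<-Add1  regs: r0:3,r1:Add1,r2:1,r3:2,r4:4,r5:9
  c2: issue ADD r3<-Add2  regs: r0:3,r1:Add1,r2:1,r3:Add2,r4:4,r5:9
  c3: issue SUB r3<-Add3  regs: r0:3,r1:Add1,r2:1,r3:Add3,r4:4,r5:9
  c4: CDB Add1=7; issue MUL r0<-Mul1  regs: r0:Mul1,r1:7,r2:1,r3:Add3,r4:4,r5:9
  c5: issue MUL r1<-Mul2  regs: r0:Mul1,r1:Mul2,r2:1,r3:Add3,r4:4,r5:9
  c6: issue SUB r5<-Add1  regs: r0:Mul1,r1:Mul2,r2:1,r3:Add3,r4:4,r5:Add1
  c7: CDB Add2=16; issue SUB r5<-Add2  regs: r0:Mul1,r1:Mul2,r2:1,r3:Add3,r4:4,r5:Add2
  c8: stall  regs: r0:Mul1,r1:Mul2,r2:1,r3:Add3,r4:4,r5:Add2
  c9: CDB Mul1=7; stall  regs: r0:7,r1:Mul2,r2:1,r3:Add3,r4:4,r5:Add2
  c10: CDB Add3=13; issue ADD r1<-Add3  regs: r0:7,r1:Add3,r2:1,r3:13,r4:4,r5:Add2
  c11: -  regs: r0:7,r1:Add3,r2:1,r3:13,r4:4,r5:Add2
  c12: -  regs: r0:7,r1:Add3,r2:1,r3:13,r4:4,r5:Add2
  c13: CDB Add1=-9  regs: r0:7,r1:Add3,r2:1,r3:13,r4:4,r5:Add2
  c14: CDB Add3=5  regs: r0:7,r1:5,r2:1,r3:13,r4:4,r5:Add2
  c15: CDB Mul2=28  regs: r0:7,r1:5,r2:1,r3:13,r4:4,r5:Add2

STATUS = TAG Add2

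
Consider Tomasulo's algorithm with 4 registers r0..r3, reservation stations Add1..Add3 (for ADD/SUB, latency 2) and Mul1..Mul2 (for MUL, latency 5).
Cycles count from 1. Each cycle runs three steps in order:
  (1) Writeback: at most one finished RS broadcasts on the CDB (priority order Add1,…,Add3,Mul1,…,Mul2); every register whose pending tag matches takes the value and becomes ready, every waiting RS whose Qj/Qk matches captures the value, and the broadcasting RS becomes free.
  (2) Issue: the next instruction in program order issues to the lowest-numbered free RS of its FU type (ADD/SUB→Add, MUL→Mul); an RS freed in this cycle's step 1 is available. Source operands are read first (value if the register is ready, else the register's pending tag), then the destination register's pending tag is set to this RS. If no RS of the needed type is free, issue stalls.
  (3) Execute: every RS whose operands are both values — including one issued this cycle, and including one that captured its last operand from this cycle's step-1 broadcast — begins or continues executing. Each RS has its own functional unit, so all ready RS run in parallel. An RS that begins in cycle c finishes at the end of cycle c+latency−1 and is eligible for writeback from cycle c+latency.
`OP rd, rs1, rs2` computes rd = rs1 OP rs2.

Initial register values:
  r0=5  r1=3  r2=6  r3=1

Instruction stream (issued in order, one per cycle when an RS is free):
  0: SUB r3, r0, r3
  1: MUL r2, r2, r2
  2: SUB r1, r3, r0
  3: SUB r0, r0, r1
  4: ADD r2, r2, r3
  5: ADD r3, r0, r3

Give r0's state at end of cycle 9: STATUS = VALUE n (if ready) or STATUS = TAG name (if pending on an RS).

cycle 1: issue SUB r3<-Add1 // r0:5,r1:3,r2:6,r3:Add1
cycle 2: issue MUL r2<-Mul1 // r0:5,r1:3,r2:Mul1,r3:Add1
cycle 3: CDB Add1=4; issue SUB r1<-Add1 // r0:5,r1:Add1,r2:Mul1,r3:4
cycle 4: issue SUB r0<-Add2 // r0:Add2,r1:Add1,r2:Mul1,r3:4
cycle 5: CDB Add1=-1; issue ADD r2<-Add1 // r0:Add2,r1:-1,r2:Add1,r3:4
cycle 6: issue ADD r3<-Add3 // r0:Add2,r1:-1,r2:Add1,r3:Add3
cycle 7: CDB Add2=6 // r0:6,r1:-1,r2:Add1,r3:Add3
cycle 8: CDB Mul1=36 // r0:6,r1:-1,r2:Add1,r3:Add3
cycle 9: CDB Add3=10 // r0:6,r1:-1,r2:Add1,r3:10

STATUS = VALUE 6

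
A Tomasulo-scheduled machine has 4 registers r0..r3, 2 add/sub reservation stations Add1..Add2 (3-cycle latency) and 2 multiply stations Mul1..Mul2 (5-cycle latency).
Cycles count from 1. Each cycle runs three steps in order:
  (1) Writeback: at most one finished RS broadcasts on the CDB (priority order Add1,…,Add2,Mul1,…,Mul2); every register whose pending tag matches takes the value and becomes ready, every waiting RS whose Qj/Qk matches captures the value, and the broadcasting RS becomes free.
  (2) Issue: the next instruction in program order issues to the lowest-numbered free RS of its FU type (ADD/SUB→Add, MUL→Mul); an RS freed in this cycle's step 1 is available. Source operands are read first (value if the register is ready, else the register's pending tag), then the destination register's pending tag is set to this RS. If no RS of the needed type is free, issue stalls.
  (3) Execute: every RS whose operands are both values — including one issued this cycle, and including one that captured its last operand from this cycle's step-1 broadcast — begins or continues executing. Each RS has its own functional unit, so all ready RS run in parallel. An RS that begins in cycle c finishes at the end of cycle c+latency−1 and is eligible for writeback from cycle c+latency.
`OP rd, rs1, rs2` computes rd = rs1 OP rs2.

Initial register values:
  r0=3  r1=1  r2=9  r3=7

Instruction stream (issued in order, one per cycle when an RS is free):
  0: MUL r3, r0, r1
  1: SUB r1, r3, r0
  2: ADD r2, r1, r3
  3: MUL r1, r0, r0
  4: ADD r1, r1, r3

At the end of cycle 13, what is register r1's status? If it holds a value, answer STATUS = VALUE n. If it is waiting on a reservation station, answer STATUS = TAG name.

STATUS = VALUE 12

c1: issue MUL r3<-Mul1 | r0:3,r1:1,r2:9,r3:Mul1
c2: issue SUB r1<-Add1 | r0:3,r1:Add1,r2:9,r3:Mul1
c3: issue ADD r2<-Add2 | r0:3,r1:Add1,r2:Add2,r3:Mul1
c4: issue MUL r1<-Mul2 | r0:3,r1:Mul2,r2:Add2,r3:Mul1
c5: stall | r0:3,r1:Mul2,r2:Add2,r3:Mul1
c6: CDB Mul1=3; stall | r0:3,r1:Mul2,r2:Add2,r3:3
c7: stall | r0:3,r1:Mul2,r2:Add2,r3:3
c8: stall | r0:3,r1:Mul2,r2:Add2,r3:3
c9: CDB Add1=0; issue ADD r1<-Add1 | r0:3,r1:Add1,r2:Add2,r3:3
c10: CDB Mul2=9 | r0:3,r1:Add1,r2:Add2,r3:3
c11: - | r0:3,r1:Add1,r2:Add2,r3:3
c12: CDB Add2=3 | r0:3,r1:Add1,r2:3,r3:3
c13: CDB Add1=12 | r0:3,r1:12,r2:3,r3:3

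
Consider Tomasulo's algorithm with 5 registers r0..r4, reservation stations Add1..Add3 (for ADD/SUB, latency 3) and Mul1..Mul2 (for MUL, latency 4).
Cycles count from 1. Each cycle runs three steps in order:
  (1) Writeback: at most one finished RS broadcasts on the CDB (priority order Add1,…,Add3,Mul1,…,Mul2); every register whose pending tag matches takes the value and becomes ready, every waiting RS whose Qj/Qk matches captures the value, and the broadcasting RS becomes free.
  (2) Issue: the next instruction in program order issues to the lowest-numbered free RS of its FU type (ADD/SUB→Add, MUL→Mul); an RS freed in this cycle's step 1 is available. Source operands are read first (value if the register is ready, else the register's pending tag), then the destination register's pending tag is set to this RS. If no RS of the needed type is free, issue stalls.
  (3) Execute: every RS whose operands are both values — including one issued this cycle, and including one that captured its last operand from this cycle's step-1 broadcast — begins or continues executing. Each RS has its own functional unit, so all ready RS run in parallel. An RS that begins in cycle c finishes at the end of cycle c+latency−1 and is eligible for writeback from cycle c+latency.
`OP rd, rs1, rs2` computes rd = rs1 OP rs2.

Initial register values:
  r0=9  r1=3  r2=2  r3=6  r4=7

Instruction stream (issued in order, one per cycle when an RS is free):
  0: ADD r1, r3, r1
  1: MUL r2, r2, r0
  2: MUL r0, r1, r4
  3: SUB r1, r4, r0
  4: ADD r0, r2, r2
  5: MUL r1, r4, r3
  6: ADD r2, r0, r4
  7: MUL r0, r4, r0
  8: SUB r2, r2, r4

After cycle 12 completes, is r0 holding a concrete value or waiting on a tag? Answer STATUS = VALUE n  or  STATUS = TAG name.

STATUS = TAG Mul2

  c1: issue ADD r1<-Add1  regs: r0:9,r1:Add1,r2:2,r3:6,r4:7
  c2: issue MUL r2<-Mul1  regs: r0:9,r1:Add1,r2:Mul1,r3:6,r4:7
  c3: issue MUL r0<-Mul2  regs: r0:Mul2,r1:Add1,r2:Mul1,r3:6,r4:7
  c4: CDB Add1=9; issue SUB r1<-Add1  regs: r0:Mul2,r1:Add1,r2:Mul1,r3:6,r4:7
  c5: issue ADD r0<-Add2  regs: r0:Add2,r1:Add1,r2:Mul1,r3:6,r4:7
  c6: CDB Mul1=18; issue MUL r1<-Mul1  regs: r0:Add2,r1:Mul1,r2:18,r3:6,r4:7
  c7: issue ADD r2<-Add3  regs: r0:Add2,r1:Mul1,r2:Add3,r3:6,r4:7
  c8: CDB Mul2=63; issue MUL r0<-Mul2  regs: r0:Mul2,r1:Mul1,r2:Add3,r3:6,r4:7
  c9: CDB Add2=36; issue SUB r2<-Add2  regs: r0:Mul2,r1:Mul1,r2:Add2,r3:6,r4:7
  c10: CDB Mul1=42  regs: r0:Mul2,r1:42,r2:Add2,r3:6,r4:7
  c11: CDB Add1=-56  regs: r0:Mul2,r1:42,r2:Add2,r3:6,r4:7
  c12: CDB Add3=43  regs: r0:Mul2,r1:42,r2:Add2,r3:6,r4:7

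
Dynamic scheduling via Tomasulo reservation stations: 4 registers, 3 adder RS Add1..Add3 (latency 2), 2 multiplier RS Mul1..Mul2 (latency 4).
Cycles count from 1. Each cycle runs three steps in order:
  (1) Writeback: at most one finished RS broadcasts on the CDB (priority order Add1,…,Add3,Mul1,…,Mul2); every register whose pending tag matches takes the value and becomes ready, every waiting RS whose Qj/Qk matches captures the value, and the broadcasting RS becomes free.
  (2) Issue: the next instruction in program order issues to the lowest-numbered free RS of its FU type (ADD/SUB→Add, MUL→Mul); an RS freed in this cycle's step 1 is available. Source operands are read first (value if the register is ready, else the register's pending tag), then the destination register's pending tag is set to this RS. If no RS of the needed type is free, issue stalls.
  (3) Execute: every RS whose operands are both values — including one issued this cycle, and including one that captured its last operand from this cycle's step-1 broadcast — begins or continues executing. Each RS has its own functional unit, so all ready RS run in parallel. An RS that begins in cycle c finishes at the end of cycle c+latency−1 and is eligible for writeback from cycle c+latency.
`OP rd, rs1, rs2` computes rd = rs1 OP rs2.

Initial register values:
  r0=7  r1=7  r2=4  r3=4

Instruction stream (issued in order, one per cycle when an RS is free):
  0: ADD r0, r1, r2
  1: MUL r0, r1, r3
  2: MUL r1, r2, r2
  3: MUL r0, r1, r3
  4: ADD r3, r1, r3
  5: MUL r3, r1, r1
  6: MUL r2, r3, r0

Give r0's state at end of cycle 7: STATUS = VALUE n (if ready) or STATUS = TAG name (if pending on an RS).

cycle 1: issue ADD r0<-Add1 // r0:Add1,r1:7,r2:4,r3:4
cycle 2: issue MUL r0<-Mul1 // r0:Mul1,r1:7,r2:4,r3:4
cycle 3: CDB Add1=11; issue MUL r1<-Mul2 // r0:Mul1,r1:Mul2,r2:4,r3:4
cycle 4: stall // r0:Mul1,r1:Mul2,r2:4,r3:4
cycle 5: stall // r0:Mul1,r1:Mul2,r2:4,r3:4
cycle 6: CDB Mul1=28; issue MUL r0<-Mul1 // r0:Mul1,r1:Mul2,r2:4,r3:4
cycle 7: CDB Mul2=16; issue ADD r3<-Add1 // r0:Mul1,r1:16,r2:4,r3:Add1

STATUS = TAG Mul1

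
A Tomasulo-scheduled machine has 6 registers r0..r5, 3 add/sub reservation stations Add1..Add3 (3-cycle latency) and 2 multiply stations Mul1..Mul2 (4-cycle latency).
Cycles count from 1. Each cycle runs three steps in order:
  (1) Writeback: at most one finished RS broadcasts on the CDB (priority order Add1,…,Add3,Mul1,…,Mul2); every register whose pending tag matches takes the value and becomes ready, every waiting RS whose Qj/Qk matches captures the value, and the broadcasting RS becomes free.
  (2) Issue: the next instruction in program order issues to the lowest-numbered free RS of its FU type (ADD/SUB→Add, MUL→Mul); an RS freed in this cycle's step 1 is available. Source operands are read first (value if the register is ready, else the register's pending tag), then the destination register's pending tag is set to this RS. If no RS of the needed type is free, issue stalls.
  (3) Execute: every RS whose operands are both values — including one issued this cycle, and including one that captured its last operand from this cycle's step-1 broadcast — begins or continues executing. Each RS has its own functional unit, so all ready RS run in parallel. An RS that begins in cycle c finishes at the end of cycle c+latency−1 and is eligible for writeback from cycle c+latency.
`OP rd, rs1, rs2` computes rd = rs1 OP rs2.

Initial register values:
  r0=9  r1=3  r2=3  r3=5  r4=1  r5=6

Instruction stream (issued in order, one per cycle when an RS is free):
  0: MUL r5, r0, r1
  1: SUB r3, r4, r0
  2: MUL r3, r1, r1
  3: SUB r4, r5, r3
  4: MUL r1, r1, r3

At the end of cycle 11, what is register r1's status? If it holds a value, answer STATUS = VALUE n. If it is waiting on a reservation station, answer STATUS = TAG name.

STATUS = VALUE 27

cycle 1: issue MUL r5<-Mul1 // r0:9,r1:3,r2:3,r3:5,r4:1,r5:Mul1
cycle 2: issue SUB r3<-Add1 // r0:9,r1:3,r2:3,r3:Add1,r4:1,r5:Mul1
cycle 3: issue MUL r3<-Mul2 // r0:9,r1:3,r2:3,r3:Mul2,r4:1,r5:Mul1
cycle 4: issue SUB r4<-Add2 // r0:9,r1:3,r2:3,r3:Mul2,r4:Add2,r5:Mul1
cycle 5: CDB Add1=-8; stall // r0:9,r1:3,r2:3,r3:Mul2,r4:Add2,r5:Mul1
cycle 6: CDB Mul1=27; issue MUL r1<-Mul1 // r0:9,r1:Mul1,r2:3,r3:Mul2,r4:Add2,r5:27
cycle 7: CDB Mul2=9 // r0:9,r1:Mul1,r2:3,r3:9,r4:Add2,r5:27
cycle 8: - // r0:9,r1:Mul1,r2:3,r3:9,r4:Add2,r5:27
cycle 9: - // r0:9,r1:Mul1,r2:3,r3:9,r4:Add2,r5:27
cycle 10: CDB Add2=18 // r0:9,r1:Mul1,r2:3,r3:9,r4:18,r5:27
cycle 11: CDB Mul1=27 // r0:9,r1:27,r2:3,r3:9,r4:18,r5:27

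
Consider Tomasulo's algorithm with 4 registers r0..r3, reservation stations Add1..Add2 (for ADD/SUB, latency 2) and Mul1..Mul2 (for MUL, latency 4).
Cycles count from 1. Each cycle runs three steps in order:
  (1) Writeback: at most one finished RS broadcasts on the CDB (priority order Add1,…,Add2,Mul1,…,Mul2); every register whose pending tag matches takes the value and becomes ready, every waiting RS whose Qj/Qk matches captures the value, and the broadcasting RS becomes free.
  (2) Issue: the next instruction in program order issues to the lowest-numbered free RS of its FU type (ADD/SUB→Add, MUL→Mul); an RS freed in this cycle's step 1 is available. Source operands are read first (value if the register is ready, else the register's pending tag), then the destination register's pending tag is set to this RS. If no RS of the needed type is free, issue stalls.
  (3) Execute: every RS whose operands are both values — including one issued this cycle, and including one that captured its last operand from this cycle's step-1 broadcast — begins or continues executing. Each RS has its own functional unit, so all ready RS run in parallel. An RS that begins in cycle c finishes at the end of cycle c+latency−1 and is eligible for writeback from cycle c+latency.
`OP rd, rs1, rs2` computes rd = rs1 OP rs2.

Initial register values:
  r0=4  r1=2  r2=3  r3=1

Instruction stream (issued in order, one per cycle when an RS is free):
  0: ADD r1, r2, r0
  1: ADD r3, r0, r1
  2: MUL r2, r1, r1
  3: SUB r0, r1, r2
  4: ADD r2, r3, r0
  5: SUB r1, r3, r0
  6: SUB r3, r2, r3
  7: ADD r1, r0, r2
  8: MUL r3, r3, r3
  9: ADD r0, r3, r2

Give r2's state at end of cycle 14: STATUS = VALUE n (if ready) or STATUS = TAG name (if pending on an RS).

STATUS = VALUE -31

cycle 1: issue ADD r1<-Add1 // r0:4,r1:Add1,r2:3,r3:1
cycle 2: issue ADD r3<-Add2 // r0:4,r1:Add1,r2:3,r3:Add2
cycle 3: CDB Add1=7; issue MUL r2<-Mul1 // r0:4,r1:7,r2:Mul1,r3:Add2
cycle 4: issue SUB r0<-Add1 // r0:Add1,r1:7,r2:Mul1,r3:Add2
cycle 5: CDB Add2=11; issue ADD r2<-Add2 // r0:Add1,r1:7,r2:Add2,r3:11
cycle 6: stall // r0:Add1,r1:7,r2:Add2,r3:11
cycle 7: CDB Mul1=49; stall // r0:Add1,r1:7,r2:Add2,r3:11
cycle 8: stall // r0:Add1,r1:7,r2:Add2,r3:11
cycle 9: CDB Add1=-42; issue SUB r1<-Add1 // r0:-42,r1:Add1,r2:Add2,r3:11
cycle 10: stall // r0:-42,r1:Add1,r2:Add2,r3:11
cycle 11: CDB Add1=53; issue SUB r3<-Add1 // r0:-42,r1:53,r2:Add2,r3:Add1
cycle 12: CDB Add2=-31; issue ADD r1<-Add2 // r0:-42,r1:Add2,r2:-31,r3:Add1
cycle 13: issue MUL r3<-Mul1 // r0:-42,r1:Add2,r2:-31,r3:Mul1
cycle 14: CDB Add1=-42; issue ADD r0<-Add1 // r0:Add1,r1:Add2,r2:-31,r3:Mul1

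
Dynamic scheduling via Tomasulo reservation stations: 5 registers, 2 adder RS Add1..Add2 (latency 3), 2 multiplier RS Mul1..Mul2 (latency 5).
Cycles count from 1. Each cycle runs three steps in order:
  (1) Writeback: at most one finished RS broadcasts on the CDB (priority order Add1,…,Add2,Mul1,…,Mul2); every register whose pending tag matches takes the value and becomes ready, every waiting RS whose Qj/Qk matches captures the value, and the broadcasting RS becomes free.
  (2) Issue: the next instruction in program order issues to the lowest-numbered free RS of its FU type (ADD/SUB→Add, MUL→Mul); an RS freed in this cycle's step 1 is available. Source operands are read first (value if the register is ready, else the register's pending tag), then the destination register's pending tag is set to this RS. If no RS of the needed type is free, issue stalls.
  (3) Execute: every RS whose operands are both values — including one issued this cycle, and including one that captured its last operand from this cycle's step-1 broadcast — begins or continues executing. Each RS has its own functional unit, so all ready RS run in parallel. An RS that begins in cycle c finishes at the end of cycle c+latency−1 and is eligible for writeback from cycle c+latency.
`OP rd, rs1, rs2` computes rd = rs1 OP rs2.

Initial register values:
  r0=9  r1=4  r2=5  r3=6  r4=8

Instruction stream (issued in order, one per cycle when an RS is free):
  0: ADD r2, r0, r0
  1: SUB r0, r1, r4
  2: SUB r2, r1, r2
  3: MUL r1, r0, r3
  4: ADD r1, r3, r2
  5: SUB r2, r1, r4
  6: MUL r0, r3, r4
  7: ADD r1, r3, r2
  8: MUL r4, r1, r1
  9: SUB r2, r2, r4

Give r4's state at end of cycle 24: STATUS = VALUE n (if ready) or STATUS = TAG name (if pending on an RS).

STATUS = VALUE 100

cycle 1: issue ADD r2<-Add1 // r0:9,r1:4,r2:Add1,r3:6,r4:8
cycle 2: issue SUB r0<-Add2 // r0:Add2,r1:4,r2:Add1,r3:6,r4:8
cycle 3: stall // r0:Add2,r1:4,r2:Add1,r3:6,r4:8
cycle 4: CDB Add1=18; issue SUB r2<-Add1 // r0:Add2,r1:4,r2:Add1,r3:6,r4:8
cycle 5: CDB Add2=-4; issue MUL r1<-Mul1 // r0:-4,r1:Mul1,r2:Add1,r3:6,r4:8
cycle 6: issue ADD r1<-Add2 // r0:-4,r1:Add2,r2:Add1,r3:6,r4:8
cycle 7: CDB Add1=-14; issue SUB r2<-Add1 // r0:-4,r1:Add2,r2:Add1,r3:6,r4:8
cycle 8: issue MUL r0<-Mul2 // r0:Mul2,r1:Add2,r2:Add1,r3:6,r4:8
cycle 9: stall // r0:Mul2,r1:Add2,r2:Add1,r3:6,r4:8
cycle 10: CDB Add2=-8; issue ADD r1<-Add2 // r0:Mul2,r1:Add2,r2:Add1,r3:6,r4:8
cycle 11: CDB Mul1=-24; issue MUL r4<-Mul1 // r0:Mul2,r1:Add2,r2:Add1,r3:6,r4:Mul1
cycle 12: stall // r0:Mul2,r1:Add2,r2:Add1,r3:6,r4:Mul1
cycle 13: CDB Add1=-16; issue SUB r2<-Add1 // r0:Mul2,r1:Add2,r2:Add1,r3:6,r4:Mul1
cycle 14: CDB Mul2=48 // r0:48,r1:Add2,r2:Add1,r3:6,r4:Mul1
cycle 15: - // r0:48,r1:Add2,r2:Add1,r3:6,r4:Mul1
cycle 16: CDB Add2=-10 // r0:48,r1:-10,r2:Add1,r3:6,r4:Mul1
cycle 17: - // r0:48,r1:-10,r2:Add1,r3:6,r4:Mul1
cycle 18: - // r0:48,r1:-10,r2:Add1,r3:6,r4:Mul1
cycle 19: - // r0:48,r1:-10,r2:Add1,r3:6,r4:Mul1
cycle 20: - // r0:48,r1:-10,r2:Add1,r3:6,r4:Mul1
cycle 21: CDB Mul1=100 // r0:48,r1:-10,r2:Add1,r3:6,r4:100
cycle 22: - // r0:48,r1:-10,r2:Add1,r3:6,r4:100
cycle 23: - // r0:48,r1:-10,r2:Add1,r3:6,r4:100
cycle 24: CDB Add1=-116 // r0:48,r1:-10,r2:-116,r3:6,r4:100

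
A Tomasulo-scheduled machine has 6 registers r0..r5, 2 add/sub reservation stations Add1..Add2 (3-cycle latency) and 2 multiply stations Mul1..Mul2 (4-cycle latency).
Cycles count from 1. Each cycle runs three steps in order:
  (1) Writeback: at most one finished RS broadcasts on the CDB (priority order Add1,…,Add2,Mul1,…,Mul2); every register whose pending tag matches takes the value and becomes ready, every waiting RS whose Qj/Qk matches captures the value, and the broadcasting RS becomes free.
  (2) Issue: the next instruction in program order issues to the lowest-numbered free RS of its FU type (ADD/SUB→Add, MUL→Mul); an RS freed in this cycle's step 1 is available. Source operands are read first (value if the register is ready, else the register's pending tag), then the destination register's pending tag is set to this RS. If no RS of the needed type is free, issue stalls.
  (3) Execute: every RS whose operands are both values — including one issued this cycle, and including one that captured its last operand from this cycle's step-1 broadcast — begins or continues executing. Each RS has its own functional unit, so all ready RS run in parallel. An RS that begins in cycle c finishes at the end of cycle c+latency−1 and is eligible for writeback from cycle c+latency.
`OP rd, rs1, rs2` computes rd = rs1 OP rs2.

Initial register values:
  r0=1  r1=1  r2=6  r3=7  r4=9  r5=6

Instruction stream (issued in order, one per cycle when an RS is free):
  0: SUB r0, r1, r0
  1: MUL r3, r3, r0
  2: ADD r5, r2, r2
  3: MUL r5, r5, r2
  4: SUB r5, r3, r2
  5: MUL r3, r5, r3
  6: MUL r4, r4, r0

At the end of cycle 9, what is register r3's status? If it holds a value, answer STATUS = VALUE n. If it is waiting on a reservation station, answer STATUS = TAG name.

cycle 1: issue SUB r0<-Add1 // r0:Add1,r1:1,r2:6,r3:7,r4:9,r5:6
cycle 2: issue MUL r3<-Mul1 // r0:Add1,r1:1,r2:6,r3:Mul1,r4:9,r5:6
cycle 3: issue ADD r5<-Add2 // r0:Add1,r1:1,r2:6,r3:Mul1,r4:9,r5:Add2
cycle 4: CDB Add1=0; issue MUL r5<-Mul2 // r0:0,r1:1,r2:6,r3:Mul1,r4:9,r5:Mul2
cycle 5: issue SUB r5<-Add1 // r0:0,r1:1,r2:6,r3:Mul1,r4:9,r5:Add1
cycle 6: CDB Add2=12; stall // r0:0,r1:1,r2:6,r3:Mul1,r4:9,r5:Add1
cycle 7: stall // r0:0,r1:1,r2:6,r3:Mul1,r4:9,r5:Add1
cycle 8: CDB Mul1=0; issue MUL r3<-Mul1 // r0:0,r1:1,r2:6,r3:Mul1,r4:9,r5:Add1
cycle 9: stall // r0:0,r1:1,r2:6,r3:Mul1,r4:9,r5:Add1

STATUS = TAG Mul1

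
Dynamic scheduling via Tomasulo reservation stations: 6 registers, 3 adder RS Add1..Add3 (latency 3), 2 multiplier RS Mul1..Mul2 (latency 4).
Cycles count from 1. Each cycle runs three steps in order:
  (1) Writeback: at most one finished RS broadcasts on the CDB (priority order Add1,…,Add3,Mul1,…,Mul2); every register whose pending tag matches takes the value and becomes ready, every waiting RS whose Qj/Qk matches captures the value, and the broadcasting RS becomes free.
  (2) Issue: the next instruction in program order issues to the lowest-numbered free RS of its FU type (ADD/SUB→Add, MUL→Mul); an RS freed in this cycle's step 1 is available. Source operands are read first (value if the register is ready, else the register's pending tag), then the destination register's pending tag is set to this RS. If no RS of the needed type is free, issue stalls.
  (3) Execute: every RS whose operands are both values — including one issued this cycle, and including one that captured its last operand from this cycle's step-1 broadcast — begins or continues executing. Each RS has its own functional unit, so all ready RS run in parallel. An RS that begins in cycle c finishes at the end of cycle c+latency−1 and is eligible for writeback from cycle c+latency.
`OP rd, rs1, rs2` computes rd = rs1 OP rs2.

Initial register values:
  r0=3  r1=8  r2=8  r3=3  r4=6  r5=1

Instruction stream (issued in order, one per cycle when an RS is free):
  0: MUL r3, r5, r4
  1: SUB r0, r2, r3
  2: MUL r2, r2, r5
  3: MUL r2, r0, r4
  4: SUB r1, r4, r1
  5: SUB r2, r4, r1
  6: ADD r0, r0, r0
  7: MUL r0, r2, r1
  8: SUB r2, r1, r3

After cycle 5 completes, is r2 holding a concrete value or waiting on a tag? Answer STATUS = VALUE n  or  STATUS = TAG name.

STATUS = TAG Mul1

c1: issue MUL r3<-Mul1 | r0:3,r1:8,r2:8,r3:Mul1,r4:6,r5:1
c2: issue SUB r0<-Add1 | r0:Add1,r1:8,r2:8,r3:Mul1,r4:6,r5:1
c3: issue MUL r2<-Mul2 | r0:Add1,r1:8,r2:Mul2,r3:Mul1,r4:6,r5:1
c4: stall | r0:Add1,r1:8,r2:Mul2,r3:Mul1,r4:6,r5:1
c5: CDB Mul1=6; issue MUL r2<-Mul1 | r0:Add1,r1:8,r2:Mul1,r3:6,r4:6,r5:1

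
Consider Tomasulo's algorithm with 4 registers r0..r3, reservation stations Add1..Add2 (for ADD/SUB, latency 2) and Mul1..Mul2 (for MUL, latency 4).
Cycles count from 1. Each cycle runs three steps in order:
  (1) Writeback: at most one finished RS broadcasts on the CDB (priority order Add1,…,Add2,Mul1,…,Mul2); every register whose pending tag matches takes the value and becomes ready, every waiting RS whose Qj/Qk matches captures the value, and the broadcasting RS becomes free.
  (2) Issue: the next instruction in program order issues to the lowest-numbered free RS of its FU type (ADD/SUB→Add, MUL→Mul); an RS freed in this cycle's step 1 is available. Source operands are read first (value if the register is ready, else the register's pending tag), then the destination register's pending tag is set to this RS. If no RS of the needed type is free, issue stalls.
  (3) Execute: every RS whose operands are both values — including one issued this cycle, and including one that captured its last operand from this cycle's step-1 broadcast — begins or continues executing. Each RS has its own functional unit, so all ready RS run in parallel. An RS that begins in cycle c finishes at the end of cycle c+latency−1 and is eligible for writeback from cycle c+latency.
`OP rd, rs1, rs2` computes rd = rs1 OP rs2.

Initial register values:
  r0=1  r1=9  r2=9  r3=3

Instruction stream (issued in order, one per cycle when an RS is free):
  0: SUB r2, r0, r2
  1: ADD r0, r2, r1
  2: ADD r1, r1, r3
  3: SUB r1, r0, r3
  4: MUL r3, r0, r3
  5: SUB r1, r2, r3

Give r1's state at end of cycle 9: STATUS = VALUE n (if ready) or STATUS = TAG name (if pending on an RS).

cycle 1: issue SUB r2<-Add1 // r0:1,r1:9,r2:Add1,r3:3
cycle 2: issue ADD r0<-Add2 // r0:Add2,r1:9,r2:Add1,r3:3
cycle 3: CDB Add1=-8; issue ADD r1<-Add1 // r0:Add2,r1:Add1,r2:-8,r3:3
cycle 4: stall // r0:Add2,r1:Add1,r2:-8,r3:3
cycle 5: CDB Add1=12; issue SUB r1<-Add1 // r0:Add2,r1:Add1,r2:-8,r3:3
cycle 6: CDB Add2=1; issue MUL r3<-Mul1 // r0:1,r1:Add1,r2:-8,r3:Mul1
cycle 7: issue SUB r1<-Add2 // r0:1,r1:Add2,r2:-8,r3:Mul1
cycle 8: CDB Add1=-2 // r0:1,r1:Add2,r2:-8,r3:Mul1
cycle 9: - // r0:1,r1:Add2,r2:-8,r3:Mul1

STATUS = TAG Add2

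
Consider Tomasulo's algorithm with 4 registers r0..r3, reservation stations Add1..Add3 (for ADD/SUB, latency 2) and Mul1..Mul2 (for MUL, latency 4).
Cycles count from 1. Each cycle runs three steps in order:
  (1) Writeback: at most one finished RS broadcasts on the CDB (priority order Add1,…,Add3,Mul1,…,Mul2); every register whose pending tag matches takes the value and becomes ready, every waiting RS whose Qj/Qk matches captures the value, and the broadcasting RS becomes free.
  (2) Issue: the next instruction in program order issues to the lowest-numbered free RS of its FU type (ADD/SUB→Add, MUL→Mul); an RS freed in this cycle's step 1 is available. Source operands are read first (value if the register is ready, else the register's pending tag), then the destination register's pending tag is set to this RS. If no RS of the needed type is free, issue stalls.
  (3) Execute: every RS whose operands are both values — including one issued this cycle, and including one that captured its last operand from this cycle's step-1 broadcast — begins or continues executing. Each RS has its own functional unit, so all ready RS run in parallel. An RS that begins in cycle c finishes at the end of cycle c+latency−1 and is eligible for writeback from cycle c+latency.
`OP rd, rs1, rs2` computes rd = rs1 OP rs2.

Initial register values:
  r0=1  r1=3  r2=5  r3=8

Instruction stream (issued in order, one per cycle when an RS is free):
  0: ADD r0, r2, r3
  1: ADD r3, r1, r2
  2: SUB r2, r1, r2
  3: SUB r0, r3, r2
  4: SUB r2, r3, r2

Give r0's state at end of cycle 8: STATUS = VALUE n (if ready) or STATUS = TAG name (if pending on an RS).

  c1: issue ADD r0<-Add1  regs: r0:Add1,r1:3,r2:5,r3:8
  c2: issue ADD r3<-Add2  regs: r0:Add1,r1:3,r2:5,r3:Add2
  c3: CDB Add1=13; issue SUB r2<-Add1  regs: r0:13,r1:3,r2:Add1,r3:Add2
  c4: CDB Add2=8; issue SUB r0<-Add2  regs: r0:Add2,r1:3,r2:Add1,r3:8
  c5: CDB Add1=-2; issue SUB r2<-Add1  regs: r0:Add2,r1:3,r2:Add1,r3:8
  c6: -  regs: r0:Add2,r1:3,r2:Add1,r3:8
  c7: CDB Add1=10  regs: r0:Add2,r1:3,r2:10,r3:8
  c8: CDB Add2=10  regs: r0:10,r1:3,r2:10,r3:8

STATUS = VALUE 10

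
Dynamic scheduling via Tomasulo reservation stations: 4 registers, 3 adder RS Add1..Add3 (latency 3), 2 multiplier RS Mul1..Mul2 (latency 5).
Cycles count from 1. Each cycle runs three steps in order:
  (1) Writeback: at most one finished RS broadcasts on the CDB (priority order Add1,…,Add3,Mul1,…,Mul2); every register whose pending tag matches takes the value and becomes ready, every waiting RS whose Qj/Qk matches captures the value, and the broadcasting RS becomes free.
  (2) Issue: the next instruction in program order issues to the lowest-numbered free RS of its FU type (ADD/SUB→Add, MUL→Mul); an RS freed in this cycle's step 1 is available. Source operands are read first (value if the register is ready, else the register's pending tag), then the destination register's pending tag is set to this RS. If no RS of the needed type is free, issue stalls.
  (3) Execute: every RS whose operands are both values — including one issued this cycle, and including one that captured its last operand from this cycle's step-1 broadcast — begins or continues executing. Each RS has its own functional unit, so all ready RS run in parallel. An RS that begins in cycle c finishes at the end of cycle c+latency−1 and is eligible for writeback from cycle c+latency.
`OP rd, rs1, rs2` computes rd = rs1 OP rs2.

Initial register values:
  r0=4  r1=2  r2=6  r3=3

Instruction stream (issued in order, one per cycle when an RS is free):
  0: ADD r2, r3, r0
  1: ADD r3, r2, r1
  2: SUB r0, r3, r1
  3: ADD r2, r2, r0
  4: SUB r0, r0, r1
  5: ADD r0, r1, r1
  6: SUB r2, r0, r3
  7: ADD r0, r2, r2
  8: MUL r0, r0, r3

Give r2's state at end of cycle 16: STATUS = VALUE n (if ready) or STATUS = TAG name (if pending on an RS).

STATUS = TAG Add1

cycle 1: issue ADD r2<-Add1 // r0:4,r1:2,r2:Add1,r3:3
cycle 2: issue ADD r3<-Add2 // r0:4,r1:2,r2:Add1,r3:Add2
cycle 3: issue SUB r0<-Add3 // r0:Add3,r1:2,r2:Add1,r3:Add2
cycle 4: CDB Add1=7; issue ADD r2<-Add1 // r0:Add3,r1:2,r2:Add1,r3:Add2
cycle 5: stall // r0:Add3,r1:2,r2:Add1,r3:Add2
cycle 6: stall // r0:Add3,r1:2,r2:Add1,r3:Add2
cycle 7: CDB Add2=9; issue SUB r0<-Add2 // r0:Add2,r1:2,r2:Add1,r3:9
cycle 8: stall // r0:Add2,r1:2,r2:Add1,r3:9
cycle 9: stall // r0:Add2,r1:2,r2:Add1,r3:9
cycle 10: CDB Add3=7; issue ADD r0<-Add3 // r0:Add3,r1:2,r2:Add1,r3:9
cycle 11: stall // r0:Add3,r1:2,r2:Add1,r3:9
cycle 12: stall // r0:Add3,r1:2,r2:Add1,r3:9
cycle 13: CDB Add1=14; issue SUB r2<-Add1 // r0:Add3,r1:2,r2:Add1,r3:9
cycle 14: CDB Add2=5; issue ADD r0<-Add2 // r0:Add2,r1:2,r2:Add1,r3:9
cycle 15: CDB Add3=4; issue MUL r0<-Mul1 // r0:Mul1,r1:2,r2:Add1,r3:9
cycle 16: - // r0:Mul1,r1:2,r2:Add1,r3:9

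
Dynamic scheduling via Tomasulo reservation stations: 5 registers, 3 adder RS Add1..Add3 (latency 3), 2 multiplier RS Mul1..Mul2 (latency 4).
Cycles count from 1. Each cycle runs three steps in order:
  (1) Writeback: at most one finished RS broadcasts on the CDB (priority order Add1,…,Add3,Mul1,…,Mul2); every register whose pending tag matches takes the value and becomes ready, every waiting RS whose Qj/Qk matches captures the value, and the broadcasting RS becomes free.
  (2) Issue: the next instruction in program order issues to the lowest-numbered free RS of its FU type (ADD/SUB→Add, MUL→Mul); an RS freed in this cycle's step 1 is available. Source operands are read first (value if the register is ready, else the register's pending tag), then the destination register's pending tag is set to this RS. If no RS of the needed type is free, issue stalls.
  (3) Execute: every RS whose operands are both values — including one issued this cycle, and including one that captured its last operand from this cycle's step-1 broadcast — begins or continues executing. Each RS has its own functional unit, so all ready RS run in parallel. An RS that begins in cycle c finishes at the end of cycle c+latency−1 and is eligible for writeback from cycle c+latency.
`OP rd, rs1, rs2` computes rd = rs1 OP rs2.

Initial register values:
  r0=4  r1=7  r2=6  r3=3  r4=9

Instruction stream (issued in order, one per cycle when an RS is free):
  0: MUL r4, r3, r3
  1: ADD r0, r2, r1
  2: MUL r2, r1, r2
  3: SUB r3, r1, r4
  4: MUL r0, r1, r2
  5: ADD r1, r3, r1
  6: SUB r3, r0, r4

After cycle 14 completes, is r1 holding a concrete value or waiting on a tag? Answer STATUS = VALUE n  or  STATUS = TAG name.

  c1: issue MUL r4<-Mul1  regs: r0:4,r1:7,r2:6,r3:3,r4:Mul1
  c2: issue ADD r0<-Add1  regs: r0:Add1,r1:7,r2:6,r3:3,r4:Mul1
  c3: issue MUL r2<-Mul2  regs: r0:Add1,r1:7,r2:Mul2,r3:3,r4:Mul1
  c4: issue SUB r3<-Add2  regs: r0:Add1,r1:7,r2:Mul2,r3:Add2,r4:Mul1
  c5: CDB Add1=13; stall  regs: r0:13,r1:7,r2:Mul2,r3:Add2,r4:Mul1
  c6: CDB Mul1=9; issue MUL r0<-Mul1  regs: r0:Mul1,r1:7,r2:Mul2,r3:Add2,r4:9
  c7: CDB Mul2=42; issue ADD r1<-Add1  regs: r0:Mul1,r1:Add1,r2:42,r3:Add2,r4:9
  c8: issue SUB r3<-Add3  regs: r0:Mul1,r1:Add1,r2:42,r3:Add3,r4:9
  c9: CDB Add2=-2  regs: r0:Mul1,r1:Add1,r2:42,r3:Add3,r4:9
  c10: -  regs: r0:Mul1,r1:Add1,r2:42,r3:Add3,r4:9
  c11: CDB Mul1=294  regs: r0:294,r1:Add1,r2:42,r3:Add3,r4:9
  c12: CDB Add1=5  regs: r0:294,r1:5,r2:42,r3:Add3,r4:9
  c13: -  regs: r0:294,r1:5,r2:42,r3:Add3,r4:9
  c14: CDB Add3=285  regs: r0:294,r1:5,r2:42,r3:285,r4:9

STATUS = VALUE 5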